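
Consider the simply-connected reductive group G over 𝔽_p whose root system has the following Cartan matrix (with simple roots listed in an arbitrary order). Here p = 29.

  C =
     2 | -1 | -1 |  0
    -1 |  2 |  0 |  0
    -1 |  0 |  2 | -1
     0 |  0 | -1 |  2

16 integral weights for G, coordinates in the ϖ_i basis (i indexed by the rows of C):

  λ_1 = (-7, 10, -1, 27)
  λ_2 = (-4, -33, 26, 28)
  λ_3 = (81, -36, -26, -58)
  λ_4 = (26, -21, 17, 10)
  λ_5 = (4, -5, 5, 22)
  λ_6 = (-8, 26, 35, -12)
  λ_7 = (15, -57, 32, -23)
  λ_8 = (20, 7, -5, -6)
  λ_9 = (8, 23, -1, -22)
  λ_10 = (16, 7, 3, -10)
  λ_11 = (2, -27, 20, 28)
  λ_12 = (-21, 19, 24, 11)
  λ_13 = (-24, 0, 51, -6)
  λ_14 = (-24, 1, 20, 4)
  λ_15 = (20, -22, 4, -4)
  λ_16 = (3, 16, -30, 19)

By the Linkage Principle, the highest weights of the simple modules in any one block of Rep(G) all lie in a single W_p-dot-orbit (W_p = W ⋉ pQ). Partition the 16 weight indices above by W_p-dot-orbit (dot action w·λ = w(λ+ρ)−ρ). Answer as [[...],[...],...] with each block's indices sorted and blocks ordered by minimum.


C ↔ A_4 under row/col permutation; |W(A_4)| = 120.

Each λ_j+ρ reduced to Ā_29; 4-tuples below use C's row order:

    λ_1 → (0, 1, 6, 18)
    λ_2 → (0, 21, 2, 3)
    λ_3 → (0, 1, 6, 18)
    λ_4 → (0, 7, 2, 16)
    λ_5 → (0, 1, 6, 18)
    λ_6 → (0, 7, 2, 16)
    λ_7 → (0, 7, 2, 16)
    λ_8 → (12, 8, 5, 4)
    λ_9 → (12, 8, 5, 4)
    λ_10 → (12, 8, 5, 4)
    λ_11 → (0, 21, 2, 3)
    λ_12 → (12, 8, 5, 4)
    λ_13 → (0, 1, 6, 18)
    λ_14 → (0, 21, 2, 3)
    λ_15 → (0, 21, 2, 3)
    λ_16 → (12, 8, 5, 4)

4 distinct reps among the 16 weights ⇒ 4 W_29-linkage classes:

[[1, 3, 5, 13], [2, 11, 14, 15], [4, 6, 7], [8, 9, 10, 12, 16]]


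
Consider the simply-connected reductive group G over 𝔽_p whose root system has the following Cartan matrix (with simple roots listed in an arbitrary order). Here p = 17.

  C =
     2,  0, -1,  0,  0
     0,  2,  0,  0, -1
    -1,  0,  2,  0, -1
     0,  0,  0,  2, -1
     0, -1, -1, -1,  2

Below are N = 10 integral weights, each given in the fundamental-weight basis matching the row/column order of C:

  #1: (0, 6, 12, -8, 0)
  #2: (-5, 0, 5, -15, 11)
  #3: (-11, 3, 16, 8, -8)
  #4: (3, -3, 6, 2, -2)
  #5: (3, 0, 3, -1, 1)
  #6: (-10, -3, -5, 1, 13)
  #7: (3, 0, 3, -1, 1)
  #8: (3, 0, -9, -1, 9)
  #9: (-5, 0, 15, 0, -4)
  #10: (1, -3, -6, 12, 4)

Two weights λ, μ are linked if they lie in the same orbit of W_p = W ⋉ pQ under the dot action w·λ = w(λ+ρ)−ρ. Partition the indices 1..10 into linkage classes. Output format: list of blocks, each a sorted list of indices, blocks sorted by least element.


Cartan matrix: type D_5 (|W|=1920); un-permuting the 5 rows.

Alcove-folded reps (p=17, 10 weights, presented ϖ-order):

    1: (4, 1, 1, 1, 1)
    2: (2, 0, 1, 11, 1)
    3: (4, 1, 4, 0, 2)
    4: (4, 1, 4, 0, 2)
    5: (4, 1, 4, 0, 2)
    6: (4, 1, 1, 1, 1)
    7: (4, 1, 4, 0, 2)
    8: (4, 1, 4, 0, 2)
    9: (4, 1, 1, 1, 1)
    10: (2, 0, 1, 11, 1)

Partition of {1..10} into 3 W_17-dot-orbits:

[[1, 6, 9], [2, 10], [3, 4, 5, 7, 8]]


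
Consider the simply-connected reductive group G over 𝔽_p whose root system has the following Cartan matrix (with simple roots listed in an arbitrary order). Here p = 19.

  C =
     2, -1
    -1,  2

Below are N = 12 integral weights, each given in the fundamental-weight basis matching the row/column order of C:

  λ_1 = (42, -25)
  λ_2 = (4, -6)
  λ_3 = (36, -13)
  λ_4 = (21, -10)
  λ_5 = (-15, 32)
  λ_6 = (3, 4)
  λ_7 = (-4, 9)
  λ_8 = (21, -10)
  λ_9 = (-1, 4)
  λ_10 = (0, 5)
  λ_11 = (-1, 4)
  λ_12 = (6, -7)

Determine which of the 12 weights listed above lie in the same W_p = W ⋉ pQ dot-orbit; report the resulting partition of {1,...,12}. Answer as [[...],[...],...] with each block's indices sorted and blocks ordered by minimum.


Dynkin diagram of C (from the 2 off-diagonal −1 entries): A_2.

Each λ_j+ρ reduced to Ā_19; 2-tuples below use C's row order:

    λ_1 → (0, 5)
    λ_2 → (0, 5)
    λ_3 → (1, 6)
    λ_4 → (10, 6)
    λ_5 → (0, 5)
    λ_6 → (4, 5)
    λ_7 → (3, 7)
    λ_8 → (10, 6)
    λ_9 → (0, 5)
    λ_10 → (1, 6)
    λ_11 → (0, 5)
    λ_12 → (1, 6)

Grouping the 12 weights by Ā_19-representative: 5 linkage classes.

[[1, 2, 5, 9, 11], [3, 10, 12], [4, 8], [6], [7]]


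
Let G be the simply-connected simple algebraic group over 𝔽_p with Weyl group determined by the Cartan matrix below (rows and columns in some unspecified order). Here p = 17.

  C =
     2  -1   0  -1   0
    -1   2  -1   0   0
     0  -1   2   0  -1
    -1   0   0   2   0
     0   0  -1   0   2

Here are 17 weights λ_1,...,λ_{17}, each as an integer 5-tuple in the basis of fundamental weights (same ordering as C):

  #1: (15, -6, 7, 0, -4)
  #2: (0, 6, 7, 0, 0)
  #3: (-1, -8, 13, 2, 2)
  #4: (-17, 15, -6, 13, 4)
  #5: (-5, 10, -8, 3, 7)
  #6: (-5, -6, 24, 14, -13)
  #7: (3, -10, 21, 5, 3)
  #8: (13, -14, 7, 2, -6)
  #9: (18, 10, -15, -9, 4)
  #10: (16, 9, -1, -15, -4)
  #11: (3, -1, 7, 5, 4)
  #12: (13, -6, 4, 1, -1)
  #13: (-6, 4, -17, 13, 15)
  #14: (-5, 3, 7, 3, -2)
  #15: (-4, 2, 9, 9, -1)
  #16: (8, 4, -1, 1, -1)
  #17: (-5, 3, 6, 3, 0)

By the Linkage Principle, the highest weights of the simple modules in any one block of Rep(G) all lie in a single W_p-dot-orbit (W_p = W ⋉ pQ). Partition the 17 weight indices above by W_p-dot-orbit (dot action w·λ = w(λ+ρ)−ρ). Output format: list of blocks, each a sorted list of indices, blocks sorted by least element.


Root system A_5: the 5×5 matrix C matches after relabeling.

W_17-reps of the 17 weights in Ā_17 (same 5-coord order as C):

  λ_1+ρ ↦ (9, 5, 0, 2, 0)
  λ_2+ρ ↦ (1, 7, 8, 0, 0)
  λ_3+ρ ↦ (3, 0, 7, 4, 3)
  λ_4+ρ ↦ (9, 5, 0, 2, 0)
  λ_5+ρ ↦ (4, 0, 7, 0, 1)
  λ_6+ρ ↦ (3, 1, 2, 5, 2)
  λ_7+ρ ↦ (4, 0, 7, 0, 1)
  λ_8+ρ ↦ (1, 3, 5, 3, 5)
  λ_9+ρ ↦ (3, 1, 2, 5, 2)
  λ_10+ρ ↦ (3, 0, 7, 4, 3)
  λ_11+ρ ↦ (4, 0, 7, 0, 1)
  λ_12+ρ ↦ (9, 5, 0, 2, 0)
  λ_13+ρ ↦ (9, 5, 0, 2, 0)
  λ_14+ρ ↦ (4, 0, 7, 0, 1)
  λ_15+ρ ↦ (3, 0, 7, 4, 3)
  λ_16+ρ ↦ (9, 5, 0, 2, 0)
  λ_17+ρ ↦ (4, 0, 7, 0, 1)

The 17 indices split into 6 linkage classes (same alcove rep ⇔ same W_17-dot-orbit):

[[1, 4, 12, 13, 16], [2], [3, 10, 15], [5, 7, 11, 14, 17], [6, 9], [8]]


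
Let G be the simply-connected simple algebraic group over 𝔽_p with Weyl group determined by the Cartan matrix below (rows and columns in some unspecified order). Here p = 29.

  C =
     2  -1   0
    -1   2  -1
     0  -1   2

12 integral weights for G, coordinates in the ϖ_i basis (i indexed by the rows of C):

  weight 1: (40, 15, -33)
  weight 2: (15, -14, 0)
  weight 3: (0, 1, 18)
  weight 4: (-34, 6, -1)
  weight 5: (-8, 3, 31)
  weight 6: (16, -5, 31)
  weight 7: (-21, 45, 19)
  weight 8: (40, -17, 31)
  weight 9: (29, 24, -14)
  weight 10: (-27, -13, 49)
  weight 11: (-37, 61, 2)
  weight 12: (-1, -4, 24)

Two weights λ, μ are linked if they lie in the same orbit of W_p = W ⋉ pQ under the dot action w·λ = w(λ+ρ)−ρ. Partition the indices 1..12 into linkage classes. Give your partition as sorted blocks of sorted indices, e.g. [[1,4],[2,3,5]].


C ↔ A_3 under row/col permutation; |W(A_3)| = 24.

Ā_29 reps of the 12 weights (A_3, coords as presented):

  1: (3, 1, 12) · 2: (3, 1, 12) · 3: (1, 2, 19) · 4: (3, 0, 22) · 5: (3, 0, 22) · 6: (3, 1, 12) · 7: (9, 8, 9) · 8: (3, 1, 12) · 9: (3, 1, 12) · 10: (9, 8, 9) · 11: (3, 0, 22) · 12: (3, 0, 22)

4 distinct reps among the 12 weights ⇒ 4 W_29-linkage classes:

[[1, 2, 6, 8, 9], [3], [4, 5, 11, 12], [7, 10]]


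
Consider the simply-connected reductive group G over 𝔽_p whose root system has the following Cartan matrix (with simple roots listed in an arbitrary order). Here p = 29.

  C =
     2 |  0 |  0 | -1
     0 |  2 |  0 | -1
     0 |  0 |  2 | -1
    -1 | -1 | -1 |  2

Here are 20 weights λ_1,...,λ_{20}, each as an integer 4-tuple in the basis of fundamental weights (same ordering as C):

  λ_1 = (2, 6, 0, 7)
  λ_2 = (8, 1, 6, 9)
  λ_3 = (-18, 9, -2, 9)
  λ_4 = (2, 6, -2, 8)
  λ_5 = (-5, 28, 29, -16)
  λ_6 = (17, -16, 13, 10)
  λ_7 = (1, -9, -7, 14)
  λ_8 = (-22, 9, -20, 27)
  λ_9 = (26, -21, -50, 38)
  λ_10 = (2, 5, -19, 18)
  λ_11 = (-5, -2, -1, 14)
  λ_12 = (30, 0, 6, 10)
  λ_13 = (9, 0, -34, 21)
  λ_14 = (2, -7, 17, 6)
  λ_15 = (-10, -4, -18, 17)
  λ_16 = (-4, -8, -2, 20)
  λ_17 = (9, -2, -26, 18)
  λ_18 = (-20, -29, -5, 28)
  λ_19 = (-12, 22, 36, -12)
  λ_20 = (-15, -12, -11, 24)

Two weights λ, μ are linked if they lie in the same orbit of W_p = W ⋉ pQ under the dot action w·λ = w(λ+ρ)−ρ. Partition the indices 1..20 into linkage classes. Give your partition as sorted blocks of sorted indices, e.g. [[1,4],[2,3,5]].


Cartan matrix: type D_4 (|W|=192); un-permuting the 4 rows.

λ_j+ρ reflected into Ā_29 (⟨·,θ^∨⟩≤29); 4-tuples as given:

    1: (3, 7, 1, 8)
    2: (9, 2, 7, 1)
    3: (9, 2, 7, 1)
    4: (3, 7, 1, 8)
    5: (4, 1, 0, 10)
    6: (4, 1, 0, 10)
    7: (2, 8, 6, 1)
    8: (9, 2, 7, 1)
    9: (9, 2, 7, 1)
    10: (3, 6, 18, 1)
    11: (4, 1, 0, 10)
    12: (3, 7, 1, 8)
    13: (3, 6, 18, 1)
    14: (3, 6, 18, 1)
    15: (2, 8, 6, 1)
    16: (3, 7, 1, 8)
    17: (3, 6, 18, 1)
    18: (3, 6, 18, 1)
    19: (2, 8, 6, 1)
    20: (4, 1, 0, 10)

Grouping the 20 weights by Ā_29-representative: 5 linkage classes.

[[1, 4, 12, 16], [2, 3, 8, 9], [5, 6, 11, 20], [7, 15, 19], [10, 13, 14, 17, 18]]


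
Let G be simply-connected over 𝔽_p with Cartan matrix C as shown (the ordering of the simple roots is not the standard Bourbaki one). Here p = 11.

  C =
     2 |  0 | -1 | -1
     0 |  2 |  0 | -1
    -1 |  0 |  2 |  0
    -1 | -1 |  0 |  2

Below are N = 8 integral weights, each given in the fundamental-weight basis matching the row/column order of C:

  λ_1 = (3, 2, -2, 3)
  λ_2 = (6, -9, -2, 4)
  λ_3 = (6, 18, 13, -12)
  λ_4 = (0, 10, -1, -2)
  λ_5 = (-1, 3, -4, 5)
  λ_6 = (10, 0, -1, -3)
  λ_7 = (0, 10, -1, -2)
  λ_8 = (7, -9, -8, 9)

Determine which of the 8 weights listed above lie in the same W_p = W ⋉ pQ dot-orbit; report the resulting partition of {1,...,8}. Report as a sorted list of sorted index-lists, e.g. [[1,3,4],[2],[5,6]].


Cartan matrix: type A_4 (|W|=120); un-permuting the 4 rows.

Alcove-folded reps (p=11, 8 weights, presented ϖ-order):

    [1] (3, 3, 1, 4)
    [2] (3, 4, 0, 3)
    [3] (3, 3, 1, 4)
    [4] (0, 10, 0, 1)
    [5] (3, 4, 0, 3)
    [6] (9, 1, 0, 1)
    [7] (0, 10, 0, 1)
    [8] (1, 1, 0, 2)

Partition of {1..8} into 5 W_11-dot-orbits:

[[1, 3], [2, 5], [4, 7], [6], [8]]


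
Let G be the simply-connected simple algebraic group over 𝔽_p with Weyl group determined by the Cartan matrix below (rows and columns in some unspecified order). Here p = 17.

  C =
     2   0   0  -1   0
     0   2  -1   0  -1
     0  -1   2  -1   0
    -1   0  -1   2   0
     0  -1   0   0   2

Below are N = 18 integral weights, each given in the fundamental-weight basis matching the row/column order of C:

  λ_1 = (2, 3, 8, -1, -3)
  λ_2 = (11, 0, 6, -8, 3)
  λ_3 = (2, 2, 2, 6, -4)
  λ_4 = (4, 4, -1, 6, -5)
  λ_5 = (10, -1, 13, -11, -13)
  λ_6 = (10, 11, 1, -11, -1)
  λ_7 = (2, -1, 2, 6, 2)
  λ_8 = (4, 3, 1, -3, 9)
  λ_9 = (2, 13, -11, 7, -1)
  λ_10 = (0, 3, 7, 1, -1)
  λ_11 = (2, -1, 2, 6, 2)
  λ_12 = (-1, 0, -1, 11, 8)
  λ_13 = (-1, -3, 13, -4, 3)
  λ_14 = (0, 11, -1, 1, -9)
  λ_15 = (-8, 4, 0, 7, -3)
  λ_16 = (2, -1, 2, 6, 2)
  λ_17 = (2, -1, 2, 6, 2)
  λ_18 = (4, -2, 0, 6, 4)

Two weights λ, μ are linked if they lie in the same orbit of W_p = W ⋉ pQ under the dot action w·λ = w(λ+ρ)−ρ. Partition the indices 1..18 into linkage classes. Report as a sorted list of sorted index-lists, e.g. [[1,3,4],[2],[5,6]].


Cartan matrix: type A_5 (|W|=720); un-permuting the 5 rows.

Folding the 18 weights λ_j+ρ into Ā_17 (reps in the given 5-coord order):

  1: (3, 2, 9, 0, 2) · 2: (5, 1, 0, 7, 4) · 3: (3, 0, 3, 7, 3) · 4: (5, 1, 0, 7, 4) · 5: (1, 4, 8, 2, 0) · 6: (1, 4, 8, 2, 0) · 7: (3, 0, 3, 7, 3) · 8: (1, 4, 0, 2, 8) · 9: (1, 4, 8, 2, 0) · 10: (1, 4, 8, 2, 0) · 11: (3, 0, 3, 7, 3) · 12: (5, 1, 0, 7, 4) · 13: (3, 2, 9, 0, 2) · 14: (1, 4, 0, 2, 8) · 15: (7, 3, 1, 1, 2) · 16: (3, 0, 3, 7, 3) · 17: (3, 0, 3, 7, 3) · 18: (5, 1, 0, 7, 4)

These 18 weights hit 6 W_17-dot-orbits; sizes (2, 4, 5, 4, 2, 1):

[[1, 13], [2, 4, 12, 18], [3, 7, 11, 16, 17], [5, 6, 9, 10], [8, 14], [15]]


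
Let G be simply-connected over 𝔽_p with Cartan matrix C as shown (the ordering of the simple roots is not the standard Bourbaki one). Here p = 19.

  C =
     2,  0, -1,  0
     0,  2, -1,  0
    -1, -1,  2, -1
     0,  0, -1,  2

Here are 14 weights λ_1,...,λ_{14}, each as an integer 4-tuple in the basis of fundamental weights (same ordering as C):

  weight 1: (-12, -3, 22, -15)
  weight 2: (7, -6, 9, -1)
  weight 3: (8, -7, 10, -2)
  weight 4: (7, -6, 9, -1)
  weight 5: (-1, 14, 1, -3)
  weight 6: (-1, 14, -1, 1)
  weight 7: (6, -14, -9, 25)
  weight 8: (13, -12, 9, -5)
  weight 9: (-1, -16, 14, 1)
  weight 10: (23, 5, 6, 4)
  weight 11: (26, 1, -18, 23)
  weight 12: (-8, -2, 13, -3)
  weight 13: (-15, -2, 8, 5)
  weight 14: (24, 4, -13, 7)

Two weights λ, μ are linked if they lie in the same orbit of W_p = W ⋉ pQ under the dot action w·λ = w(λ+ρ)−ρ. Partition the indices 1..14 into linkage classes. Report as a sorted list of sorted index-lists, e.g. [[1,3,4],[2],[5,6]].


Cartan matrix: type D_4 (|W|=192); un-permuting the 4 rows.

Folding the 14 weights λ_j+ρ into Ā_19 (reps in the given 4-coord order):

  λ_1+ρ ↦ (5, 0, 2, 8) · λ_2+ρ ↦ (8, 5, 1, 0) · λ_3+ρ ↦ (8, 5, 1, 0) · λ_4+ρ ↦ (8, 5, 1, 0) · λ_5+ρ ↦ (0, 15, 0, 2) · λ_6+ρ ↦ (0, 15, 0, 2) · λ_7+ρ ↦ (7, 1, 4, 2) · λ_8+ρ ↦ (8, 5, 1, 0) · λ_9+ρ ↦ (0, 15, 0, 2) · λ_10+ρ ↦ (7, 1, 4, 2) · λ_11+ρ ↦ (5, 0, 2, 8) · λ_12+ρ ↦ (7, 1, 4, 2) · λ_13+ρ ↦ (8, 5, 1, 0) · λ_14+ρ ↦ (7, 1, 4, 2)

Grouping the 14 weights by Ā_19-representative: 4 linkage classes.

[[1, 11], [2, 3, 4, 8, 13], [5, 6, 9], [7, 10, 12, 14]]


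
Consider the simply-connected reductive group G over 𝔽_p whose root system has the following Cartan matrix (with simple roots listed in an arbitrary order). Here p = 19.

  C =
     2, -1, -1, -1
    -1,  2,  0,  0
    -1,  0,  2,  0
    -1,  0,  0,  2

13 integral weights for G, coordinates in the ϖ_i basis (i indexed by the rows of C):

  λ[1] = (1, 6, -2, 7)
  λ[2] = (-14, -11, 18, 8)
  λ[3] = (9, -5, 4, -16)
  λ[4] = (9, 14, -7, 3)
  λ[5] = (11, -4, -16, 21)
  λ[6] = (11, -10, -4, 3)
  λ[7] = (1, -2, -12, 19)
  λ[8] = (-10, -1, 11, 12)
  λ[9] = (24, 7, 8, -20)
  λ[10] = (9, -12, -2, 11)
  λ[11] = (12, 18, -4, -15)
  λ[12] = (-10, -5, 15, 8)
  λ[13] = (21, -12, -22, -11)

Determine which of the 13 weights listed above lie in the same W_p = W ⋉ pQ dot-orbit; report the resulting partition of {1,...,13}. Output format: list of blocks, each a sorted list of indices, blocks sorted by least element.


Cartan matrix: type D_4 (|W|=192); un-permuting the 4 rows.

Folding the 13 weights λ_j+ρ into Ā_19 (reps in the given 4-coord order):

  [1] (1, 7, 1, 8);  [2] (0, 5, 4, 6);  [3] (0, 5, 4, 6);  [4] (0, 5, 4, 6);  [5] (0, 9, 3, 4);  [6] (0, 9, 3, 4);  [7] (1, 7, 1, 8);  [8] (0, 9, 3, 4);  [9] (0, 5, 4, 6);  [10] (1, 7, 1, 8);  [11] (1, 5, 9, 0);  [12] (0, 9, 3, 4);  [13] (1, 7, 1, 8)

The 13 indices split into 4 linkage classes (same alcove rep ⇔ same W_19-dot-orbit):

[[1, 7, 10, 13], [2, 3, 4, 9], [5, 6, 8, 12], [11]]


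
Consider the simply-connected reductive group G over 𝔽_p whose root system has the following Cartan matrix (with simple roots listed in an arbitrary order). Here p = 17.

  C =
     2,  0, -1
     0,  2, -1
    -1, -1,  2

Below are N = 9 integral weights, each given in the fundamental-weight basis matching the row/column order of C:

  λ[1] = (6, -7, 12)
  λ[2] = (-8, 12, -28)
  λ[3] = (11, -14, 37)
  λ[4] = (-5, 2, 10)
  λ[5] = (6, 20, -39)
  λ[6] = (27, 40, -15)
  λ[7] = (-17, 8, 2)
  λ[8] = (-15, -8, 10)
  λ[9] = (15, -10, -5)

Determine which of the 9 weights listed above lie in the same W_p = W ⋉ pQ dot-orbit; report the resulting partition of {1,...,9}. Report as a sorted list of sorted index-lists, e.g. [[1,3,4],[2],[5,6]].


Dynkin diagram of C (from the 4 off-diagonal −1 entries): A_3.

Folding the 9 weights λ_j+ρ into Ā_17 (reps in the given 3-coord order):

  1: (4, 3, 7)
  2: (4, 10, 0)
  3: (3, 4, 9)
  4: (4, 3, 7)
  5: (4, 10, 0)
  6: (4, 3, 7)
  7: (3, 4, 9)
  8: (4, 3, 7)
  9: (3, 4, 9)

Partition of {1..9} into 3 W_17-dot-orbits:

[[1, 4, 6, 8], [2, 5], [3, 7, 9]]


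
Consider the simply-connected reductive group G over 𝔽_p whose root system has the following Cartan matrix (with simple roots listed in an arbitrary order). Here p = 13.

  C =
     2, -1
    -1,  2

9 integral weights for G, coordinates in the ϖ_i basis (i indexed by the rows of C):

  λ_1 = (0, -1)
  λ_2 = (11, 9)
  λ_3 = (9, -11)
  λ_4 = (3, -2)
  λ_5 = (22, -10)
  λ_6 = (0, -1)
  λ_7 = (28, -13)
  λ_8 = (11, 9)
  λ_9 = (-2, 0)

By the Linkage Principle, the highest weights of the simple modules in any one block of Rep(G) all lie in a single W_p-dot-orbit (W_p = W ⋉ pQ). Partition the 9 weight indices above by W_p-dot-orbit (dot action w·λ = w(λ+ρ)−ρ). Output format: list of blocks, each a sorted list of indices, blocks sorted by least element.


Root system A_2: the 2×2 matrix C matches after relabeling.

Folding the 9 weights λ_j+ρ into Ā_13 (reps in the given 2-coord order):

    1: (1, 0)
    2: (3, 1)
    3: (0, 10)
    4: (3, 1)
    5: (3, 1)
    6: (1, 0)
    7: (3, 1)
    8: (3, 1)
    9: (1, 0)

Partition of {1..9} into 3 W_13-dot-orbits:

[[1, 6, 9], [2, 4, 5, 7, 8], [3]]


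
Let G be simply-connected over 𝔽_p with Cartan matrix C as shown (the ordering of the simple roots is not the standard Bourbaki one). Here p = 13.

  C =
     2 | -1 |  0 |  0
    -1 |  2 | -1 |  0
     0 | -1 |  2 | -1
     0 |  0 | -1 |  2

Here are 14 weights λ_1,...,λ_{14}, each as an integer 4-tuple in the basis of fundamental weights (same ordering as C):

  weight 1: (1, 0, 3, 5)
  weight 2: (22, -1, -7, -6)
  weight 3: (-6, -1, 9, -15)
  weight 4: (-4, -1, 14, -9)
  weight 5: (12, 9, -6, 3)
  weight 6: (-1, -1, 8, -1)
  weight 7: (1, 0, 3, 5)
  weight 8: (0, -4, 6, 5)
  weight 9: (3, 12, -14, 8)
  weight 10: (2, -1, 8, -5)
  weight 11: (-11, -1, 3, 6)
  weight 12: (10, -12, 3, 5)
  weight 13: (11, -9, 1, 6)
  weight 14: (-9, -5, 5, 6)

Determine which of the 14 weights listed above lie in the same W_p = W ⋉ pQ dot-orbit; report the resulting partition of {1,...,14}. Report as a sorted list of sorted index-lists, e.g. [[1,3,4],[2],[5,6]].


A_4 Cartan matrix, 4 simple roots permuted; ρ=(1,1,1,1).

Ā_13 reps of the 14 weights (A_4, coords as presented):

    λ_1+ρ ↦ (2, 1, 4, 6)
    λ_2+ρ ↦ (2, 1, 4, 6)
    λ_3+ρ ↦ (3, 0, 5, 4)
    λ_4+ρ ↦ (2, 1, 4, 6)
    λ_5+ρ ↦ (3, 0, 5, 4)
    λ_6+ρ ↦ (0, 0, 9, 0)
    λ_7+ρ ↦ (2, 1, 4, 6)
    λ_8+ρ ↦ (2, 1, 4, 6)
    λ_9+ρ ↦ (0, 0, 9, 0)
    λ_10+ρ ↦ (3, 0, 5, 4)
    λ_11+ρ ↦ (0, 4, 6, 1)
    λ_12+ρ ↦ (0, 4, 6, 1)
    λ_13+ρ ↦ (4, 2, 6, 1)
    λ_14+ρ ↦ (4, 2, 6, 1)

Partition of {1..14} into 5 W_13-dot-orbits:

[[1, 2, 4, 7, 8], [3, 5, 10], [6, 9], [11, 12], [13, 14]]


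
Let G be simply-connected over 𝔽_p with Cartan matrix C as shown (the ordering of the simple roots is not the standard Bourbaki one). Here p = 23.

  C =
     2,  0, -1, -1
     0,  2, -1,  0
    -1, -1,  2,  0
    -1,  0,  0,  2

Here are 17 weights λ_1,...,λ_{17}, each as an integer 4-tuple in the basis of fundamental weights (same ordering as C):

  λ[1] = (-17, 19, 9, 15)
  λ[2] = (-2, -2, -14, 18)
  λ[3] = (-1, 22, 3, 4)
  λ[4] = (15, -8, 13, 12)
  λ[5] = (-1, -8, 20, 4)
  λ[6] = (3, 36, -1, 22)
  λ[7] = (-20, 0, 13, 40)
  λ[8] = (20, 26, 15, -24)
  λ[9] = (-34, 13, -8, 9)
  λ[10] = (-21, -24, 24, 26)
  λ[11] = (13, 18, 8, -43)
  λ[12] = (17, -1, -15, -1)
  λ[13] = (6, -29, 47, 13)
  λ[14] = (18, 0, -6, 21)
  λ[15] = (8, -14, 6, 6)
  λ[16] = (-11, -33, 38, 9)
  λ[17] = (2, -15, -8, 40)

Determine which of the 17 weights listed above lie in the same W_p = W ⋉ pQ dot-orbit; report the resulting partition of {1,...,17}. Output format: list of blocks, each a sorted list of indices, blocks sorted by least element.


Type A_4, rank 4, |W|=120; reorder rows/cols to standard.

W_23-reps of the 17 weights in Ā_23 (same 4-coord order as C):

    [1] (3, 7, 6, 7)
    [2] (1, 1, 13, 4)
    [3] (4, 14, 0, 0)
    [4] (3, 7, 6, 7)
    [5] (0, 4, 14, 2)
    [6] (4, 14, 0, 0)
    [7] (1, 1, 13, 4)
    [8] (0, 4, 14, 2)
    [9] (3, 7, 6, 7)
    [10] (0, 4, 14, 2)
    [11] (4, 14, 0, 0)
    [12] (4, 14, 0, 0)
    [13] (0, 4, 14, 2)
    [14] (1, 1, 13, 4)
    [15] (3, 7, 6, 7)
    [16] (3, 7, 6, 7)
    [17] (0, 4, 14, 2)

4 distinct reps among the 17 weights ⇒ 4 W_23-linkage classes:

[[1, 4, 9, 15, 16], [2, 7, 14], [3, 6, 11, 12], [5, 8, 10, 13, 17]]


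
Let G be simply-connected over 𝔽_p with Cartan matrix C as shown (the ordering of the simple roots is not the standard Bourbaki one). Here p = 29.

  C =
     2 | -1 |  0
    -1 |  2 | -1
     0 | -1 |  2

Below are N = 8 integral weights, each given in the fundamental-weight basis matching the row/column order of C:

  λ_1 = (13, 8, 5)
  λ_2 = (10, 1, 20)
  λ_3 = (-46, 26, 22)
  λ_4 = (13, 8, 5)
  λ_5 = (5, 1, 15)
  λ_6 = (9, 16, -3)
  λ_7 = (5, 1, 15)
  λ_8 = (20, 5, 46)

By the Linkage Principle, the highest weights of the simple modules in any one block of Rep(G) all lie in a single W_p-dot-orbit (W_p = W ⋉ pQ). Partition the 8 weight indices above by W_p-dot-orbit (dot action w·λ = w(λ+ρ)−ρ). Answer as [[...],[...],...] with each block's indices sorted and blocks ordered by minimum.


C ↔ A_3 under row/col permutation; |W(A_3)| = 24.

Ā_29 reps of the 8 weights (A_3, coords as presented):

  [1] (14, 9, 6)
  [2] (6, 2, 16)
  [3] (6, 2, 16)
  [4] (14, 9, 6)
  [5] (6, 2, 16)
  [6] (10, 15, 2)
  [7] (6, 2, 16)
  [8] (6, 2, 16)

3 distinct reps among the 8 weights ⇒ 3 W_29-linkage classes:

[[1, 4], [2, 3, 5, 7, 8], [6]]


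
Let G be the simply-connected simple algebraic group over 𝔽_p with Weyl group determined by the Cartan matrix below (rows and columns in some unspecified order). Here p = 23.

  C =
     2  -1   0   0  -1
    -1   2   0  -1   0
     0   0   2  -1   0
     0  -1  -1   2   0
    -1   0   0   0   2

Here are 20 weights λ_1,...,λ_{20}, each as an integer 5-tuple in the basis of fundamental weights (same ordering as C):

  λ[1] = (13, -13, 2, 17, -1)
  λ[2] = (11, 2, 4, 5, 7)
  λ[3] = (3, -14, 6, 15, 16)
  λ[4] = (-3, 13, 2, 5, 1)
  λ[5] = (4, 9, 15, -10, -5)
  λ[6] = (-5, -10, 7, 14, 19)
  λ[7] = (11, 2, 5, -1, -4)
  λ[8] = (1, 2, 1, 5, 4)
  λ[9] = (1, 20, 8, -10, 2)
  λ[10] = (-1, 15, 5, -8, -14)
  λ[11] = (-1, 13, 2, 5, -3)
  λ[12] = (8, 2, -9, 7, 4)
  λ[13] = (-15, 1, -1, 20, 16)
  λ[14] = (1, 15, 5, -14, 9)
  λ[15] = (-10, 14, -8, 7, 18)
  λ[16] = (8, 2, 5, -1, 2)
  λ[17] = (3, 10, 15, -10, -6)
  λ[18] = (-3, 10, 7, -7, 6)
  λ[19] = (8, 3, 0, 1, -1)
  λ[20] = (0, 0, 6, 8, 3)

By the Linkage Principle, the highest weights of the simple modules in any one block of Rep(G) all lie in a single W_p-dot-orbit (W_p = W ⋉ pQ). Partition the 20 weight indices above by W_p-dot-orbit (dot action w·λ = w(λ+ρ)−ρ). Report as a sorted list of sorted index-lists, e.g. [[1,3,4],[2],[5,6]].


Type A_5, rank 5, |W|=720; reorder rows/cols to standard.

W_23-reps of the 20 weights in Ā_23 (same 5-coord order as C):

  [1] (2, 12, 3, 6, 0)
  [2] (9, 3, 6, 0, 3)
  [3] (9, 4, 1, 2, 0)
  [4] (2, 12, 3, 6, 0)
  [5] (1, 1, 7, 9, 4)
  [6] (9, 4, 1, 2, 0)
  [7] (9, 3, 6, 0, 3)
  [8] (2, 3, 2, 6, 5)
  [9] (2, 12, 3, 6, 0)
  [10] (9, 4, 1, 2, 0)
  [11] (2, 12, 3, 6, 0)
  [12] (9, 3, 6, 0, 3)
  [13] (2, 12, 3, 6, 0)
  [14] (2, 3, 2, 6, 5)
  [15] (9, 4, 1, 2, 0)
  [16] (9, 3, 6, 0, 3)
  [17] (1, 1, 7, 9, 4)
  [18] (2, 3, 2, 6, 5)
  [19] (9, 4, 1, 2, 0)
  [20] (1, 1, 7, 9, 4)

5 distinct reps among the 20 weights ⇒ 5 W_23-linkage classes:

[[1, 4, 9, 11, 13], [2, 7, 12, 16], [3, 6, 10, 15, 19], [5, 17, 20], [8, 14, 18]]


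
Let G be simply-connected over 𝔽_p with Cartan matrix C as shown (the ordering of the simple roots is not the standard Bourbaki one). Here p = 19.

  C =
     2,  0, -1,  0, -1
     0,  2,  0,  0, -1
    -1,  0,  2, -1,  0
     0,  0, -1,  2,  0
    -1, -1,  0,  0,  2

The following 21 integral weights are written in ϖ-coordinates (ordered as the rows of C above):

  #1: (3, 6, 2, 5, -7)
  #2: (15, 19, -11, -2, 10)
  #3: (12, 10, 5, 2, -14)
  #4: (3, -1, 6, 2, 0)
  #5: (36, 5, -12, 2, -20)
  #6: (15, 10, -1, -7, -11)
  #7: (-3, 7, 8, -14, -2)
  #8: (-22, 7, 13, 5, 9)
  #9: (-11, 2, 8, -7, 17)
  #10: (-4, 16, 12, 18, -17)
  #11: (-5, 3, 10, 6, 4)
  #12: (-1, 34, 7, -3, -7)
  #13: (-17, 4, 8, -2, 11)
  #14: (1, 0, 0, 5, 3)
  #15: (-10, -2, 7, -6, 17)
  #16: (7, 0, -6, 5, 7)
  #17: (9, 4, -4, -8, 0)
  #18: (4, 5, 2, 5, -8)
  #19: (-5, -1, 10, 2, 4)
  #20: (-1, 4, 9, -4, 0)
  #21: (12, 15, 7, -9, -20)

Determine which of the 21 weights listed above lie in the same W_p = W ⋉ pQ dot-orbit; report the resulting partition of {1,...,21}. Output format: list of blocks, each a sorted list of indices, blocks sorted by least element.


Cartan matrix: type A_5 (|W|=720); un-permuting the 5 rows.

λ_j+ρ reflected into Ā_19 (⟨·,θ^∨⟩≤19); 5-tuples as given:

    λ_1+ρ ↦ (2, 1, 1, 6, 4)
    λ_2+ρ ↦ (3, 1, 5, 1, 8)
    λ_3+ρ ↦ (0, 1, 6, 0, 10)
    λ_4+ρ ↦ (4, 0, 7, 3, 1)
    λ_5+ρ ↦ (0, 5, 7, 3, 1)
    λ_6+ρ ↦ (0, 1, 6, 0, 10)
    λ_7+ρ ↦ (2, 1, 1, 6, 4)
    λ_8+ρ ↦ (3, 1, 5, 1, 8)
    λ_9+ρ ↦ (3, 1, 5, 1, 8)
    λ_10+ρ ↦ (0, 1, 6, 0, 10)
    λ_11+ρ ↦ (4, 0, 7, 3, 1)
    λ_12+ρ ↦ (0, 1, 6, 0, 10)
    λ_13+ρ ↦ (4, 1, 1, 7, 4)
    λ_14+ρ ↦ (2, 1, 1, 6, 4)
    λ_15+ρ ↦ (3, 1, 5, 1, 8)
    λ_16+ρ ↦ (3, 1, 5, 1, 8)
    λ_17+ρ ↦ (0, 5, 7, 3, 1)
    λ_18+ρ ↦ (2, 1, 1, 6, 4)
    λ_19+ρ ↦ (4, 0, 7, 3, 1)
    λ_20+ρ ↦ (0, 5, 7, 3, 1)
    λ_21+ρ ↦ (0, 1, 6, 0, 10)

6 distinct reps among the 21 weights ⇒ 6 W_19-linkage classes:

[[1, 7, 14, 18], [2, 8, 9, 15, 16], [3, 6, 10, 12, 21], [4, 11, 19], [5, 17, 20], [13]]


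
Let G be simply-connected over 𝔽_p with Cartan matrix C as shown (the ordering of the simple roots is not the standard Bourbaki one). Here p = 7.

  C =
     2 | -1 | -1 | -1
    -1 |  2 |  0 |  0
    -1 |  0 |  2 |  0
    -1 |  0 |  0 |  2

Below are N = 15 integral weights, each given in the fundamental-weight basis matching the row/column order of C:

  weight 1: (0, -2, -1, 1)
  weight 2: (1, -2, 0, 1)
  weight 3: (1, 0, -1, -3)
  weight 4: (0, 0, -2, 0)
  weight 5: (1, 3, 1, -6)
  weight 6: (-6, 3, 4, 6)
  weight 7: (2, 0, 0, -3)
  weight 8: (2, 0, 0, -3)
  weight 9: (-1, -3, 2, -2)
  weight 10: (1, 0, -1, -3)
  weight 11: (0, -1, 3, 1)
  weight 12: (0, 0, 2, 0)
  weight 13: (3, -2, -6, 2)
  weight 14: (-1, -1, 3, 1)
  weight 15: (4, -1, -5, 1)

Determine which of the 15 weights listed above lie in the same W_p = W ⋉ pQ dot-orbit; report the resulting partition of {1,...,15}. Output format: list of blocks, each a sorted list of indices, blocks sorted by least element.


Cartan matrix: type D_4 (|W|=192); un-permuting the 4 rows.

λ_j+ρ reflected into Ā_7 (⟨·,θ^∨⟩≤7); 4-tuples as given:

    λ_1+ρ ↦ (0, 1, 0, 2)
    λ_2+ρ ↦ (1, 1, 1, 2)
    λ_3+ρ ↦ (0, 1, 0, 2)
    λ_4+ρ ↦ (0, 1, 1, 1)
    λ_5+ρ ↦ (1, 1, 1, 2)
    λ_6+ρ ↦ (0, 1, 0, 2)
    λ_7+ρ ↦ (1, 1, 1, 2)
    λ_8+ρ ↦ (1, 1, 1, 2)
    λ_9+ρ ↦ (0, 1, 0, 2)
    λ_10+ρ ↦ (0, 1, 0, 2)
    λ_11+ρ ↦ (0, 0, 4, 2)
    λ_12+ρ ↦ (1, 1, 3, 1)
    λ_13+ρ ↦ (1, 1, 3, 1)
    λ_14+ρ ↦ (0, 0, 4, 2)
    λ_15+ρ ↦ (0, 0, 4, 2)

The 15 indices split into 5 linkage classes (same alcove rep ⇔ same W_7-dot-orbit):

[[1, 3, 6, 9, 10], [2, 5, 7, 8], [4], [11, 14, 15], [12, 13]]


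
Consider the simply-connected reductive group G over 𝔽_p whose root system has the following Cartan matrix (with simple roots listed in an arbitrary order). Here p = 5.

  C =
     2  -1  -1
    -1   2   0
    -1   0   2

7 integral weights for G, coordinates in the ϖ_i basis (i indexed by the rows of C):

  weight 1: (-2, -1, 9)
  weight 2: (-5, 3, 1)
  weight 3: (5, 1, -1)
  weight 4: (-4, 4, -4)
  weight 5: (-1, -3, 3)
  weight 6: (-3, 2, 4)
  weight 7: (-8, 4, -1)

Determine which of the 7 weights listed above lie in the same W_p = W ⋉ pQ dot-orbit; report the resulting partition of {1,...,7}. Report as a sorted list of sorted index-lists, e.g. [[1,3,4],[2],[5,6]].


Dynkin diagram of C (from the 4 off-diagonal −1 entries): A_3.

λ_j+ρ reflected into Ā_5 (⟨·,θ^∨⟩≤5); 3-tuples as given:

    λ_1 → (4, 0, 0)
    λ_2 → (2, 0, 2)
    λ_3 → (2, 0, 2)
    λ_4 → (2, 0, 2)
    λ_5 → (2, 0, 2)
    λ_6 → (2, 0, 2)
    λ_7 → (0, 2, 3)

3 distinct reps among the 7 weights ⇒ 3 W_5-linkage classes:

[[1], [2, 3, 4, 5, 6], [7]]


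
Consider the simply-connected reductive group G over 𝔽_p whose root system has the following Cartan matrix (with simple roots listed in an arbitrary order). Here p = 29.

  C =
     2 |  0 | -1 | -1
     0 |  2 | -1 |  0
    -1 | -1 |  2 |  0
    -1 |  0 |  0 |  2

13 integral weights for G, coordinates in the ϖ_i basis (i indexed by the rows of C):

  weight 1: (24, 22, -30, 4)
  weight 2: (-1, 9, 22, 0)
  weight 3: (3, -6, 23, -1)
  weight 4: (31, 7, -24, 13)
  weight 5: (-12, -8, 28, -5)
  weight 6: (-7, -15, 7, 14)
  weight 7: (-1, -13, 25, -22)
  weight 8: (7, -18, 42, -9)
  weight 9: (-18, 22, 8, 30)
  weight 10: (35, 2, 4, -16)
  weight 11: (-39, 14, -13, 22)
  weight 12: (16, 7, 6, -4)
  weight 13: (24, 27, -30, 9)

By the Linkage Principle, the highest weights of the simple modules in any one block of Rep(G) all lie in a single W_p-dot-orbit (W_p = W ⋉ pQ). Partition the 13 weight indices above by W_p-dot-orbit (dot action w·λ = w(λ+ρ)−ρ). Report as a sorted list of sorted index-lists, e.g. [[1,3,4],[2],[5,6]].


Dynkin diagram of C (from the 6 off-diagonal −1 entries): A_4.

Folding the 13 weights λ_j+ρ into Ā_29 (reps in the given 4-coord order):

  1: (4, 5, 19, 0);  2: (4, 5, 19, 0);  3: (4, 5, 19, 0);  4: (6, 2, 6, 3);  5: (4, 7, 7, 11);  6: (6, 2, 6, 3);  7: (14, 5, 7, 0);  8: (14, 5, 7, 0);  9: (6, 2, 6, 3);  10: (14, 5, 7, 0);  11: (6, 2, 6, 3);  12: (14, 5, 7, 0);  13: (4, 5, 19, 0)

These 13 weights hit 4 W_29-dot-orbits; sizes (4, 4, 1, 4):

[[1, 2, 3, 13], [4, 6, 9, 11], [5], [7, 8, 10, 12]]


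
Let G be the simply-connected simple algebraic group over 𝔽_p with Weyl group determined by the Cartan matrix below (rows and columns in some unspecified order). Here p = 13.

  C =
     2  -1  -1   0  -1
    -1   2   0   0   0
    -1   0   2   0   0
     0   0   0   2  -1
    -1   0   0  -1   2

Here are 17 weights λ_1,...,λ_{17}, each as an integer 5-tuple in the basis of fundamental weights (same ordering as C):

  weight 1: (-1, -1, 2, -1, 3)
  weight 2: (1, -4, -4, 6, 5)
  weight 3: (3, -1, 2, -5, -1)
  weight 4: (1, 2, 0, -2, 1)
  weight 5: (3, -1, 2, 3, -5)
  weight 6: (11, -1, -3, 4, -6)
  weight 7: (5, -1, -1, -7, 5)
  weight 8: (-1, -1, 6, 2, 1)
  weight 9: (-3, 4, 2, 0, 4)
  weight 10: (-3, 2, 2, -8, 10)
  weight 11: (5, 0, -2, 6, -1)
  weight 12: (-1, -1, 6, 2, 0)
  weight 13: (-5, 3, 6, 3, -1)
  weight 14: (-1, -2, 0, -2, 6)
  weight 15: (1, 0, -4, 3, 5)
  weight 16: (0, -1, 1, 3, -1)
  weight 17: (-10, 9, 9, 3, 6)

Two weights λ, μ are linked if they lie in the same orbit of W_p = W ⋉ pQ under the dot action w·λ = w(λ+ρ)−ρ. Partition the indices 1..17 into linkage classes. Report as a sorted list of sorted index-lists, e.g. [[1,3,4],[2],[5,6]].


Cartan matrix: type D_5 (|W|=1920); un-permuting the 5 rows.

Each λ_j+ρ reduced to Ā_13; 5-tuples below use C's row order:

  λ_1 → (0, 0, 3, 0, 4);  λ_2 → (0, 1, 1, 5, 2);  λ_3 → (0, 0, 3, 0, 4);  λ_4 → (2, 3, 1, 1, 1);  λ_5 → (0, 0, 3, 0, 4);  λ_6 → (1, 0, 2, 4, 0);  λ_7 → (1, 0, 0, 1, 5);  λ_8 → (0, 0, 7, 3, 1);  λ_9 → (2, 3, 1, 1, 1);  λ_10 → (0, 1, 1, 5, 2);  λ_11 → (1, 0, 0, 1, 5);  λ_12 → (0, 0, 7, 3, 1);  λ_13 → (0, 0, 3, 0, 4);  λ_14 → (1, 0, 0, 1, 5);  λ_15 → (1, 0, 2, 4, 0);  λ_16 → (1, 0, 2, 4, 0);  λ_17 → (0, 1, 1, 5, 2)

6 distinct reps among the 17 weights ⇒ 6 W_13-linkage classes:

[[1, 3, 5, 13], [2, 10, 17], [4, 9], [6, 15, 16], [7, 11, 14], [8, 12]]


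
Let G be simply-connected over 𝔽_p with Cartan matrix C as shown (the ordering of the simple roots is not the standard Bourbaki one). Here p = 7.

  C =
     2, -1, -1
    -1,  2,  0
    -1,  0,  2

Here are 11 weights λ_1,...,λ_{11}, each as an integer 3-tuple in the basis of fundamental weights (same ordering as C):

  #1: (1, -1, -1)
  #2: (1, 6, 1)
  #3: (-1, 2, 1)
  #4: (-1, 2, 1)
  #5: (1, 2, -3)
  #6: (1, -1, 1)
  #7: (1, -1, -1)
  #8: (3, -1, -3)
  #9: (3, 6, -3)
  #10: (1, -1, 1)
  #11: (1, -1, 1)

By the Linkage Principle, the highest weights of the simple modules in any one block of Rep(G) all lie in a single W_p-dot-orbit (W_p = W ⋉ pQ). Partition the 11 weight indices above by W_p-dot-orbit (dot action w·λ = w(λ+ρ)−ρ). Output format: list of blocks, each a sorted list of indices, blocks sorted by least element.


Cartan matrix: type A_3 (|W|=24); un-permuting the 3 rows.

Alcove-folded reps (p=7, 11 weights, presented ϖ-order):

    λ_1 → (2, 0, 0)
    λ_2 → (0, 3, 2)
    λ_3 → (0, 3, 2)
    λ_4 → (0, 3, 2)
    λ_5 → (0, 3, 2)
    λ_6 → (2, 0, 2)
    λ_7 → (2, 0, 0)
    λ_8 → (2, 0, 2)
    λ_9 → (0, 3, 2)
    λ_10 → (2, 0, 2)
    λ_11 → (2, 0, 2)

The 11 indices split into 3 linkage classes (same alcove rep ⇔ same W_7-dot-orbit):

[[1, 7], [2, 3, 4, 5, 9], [6, 8, 10, 11]]


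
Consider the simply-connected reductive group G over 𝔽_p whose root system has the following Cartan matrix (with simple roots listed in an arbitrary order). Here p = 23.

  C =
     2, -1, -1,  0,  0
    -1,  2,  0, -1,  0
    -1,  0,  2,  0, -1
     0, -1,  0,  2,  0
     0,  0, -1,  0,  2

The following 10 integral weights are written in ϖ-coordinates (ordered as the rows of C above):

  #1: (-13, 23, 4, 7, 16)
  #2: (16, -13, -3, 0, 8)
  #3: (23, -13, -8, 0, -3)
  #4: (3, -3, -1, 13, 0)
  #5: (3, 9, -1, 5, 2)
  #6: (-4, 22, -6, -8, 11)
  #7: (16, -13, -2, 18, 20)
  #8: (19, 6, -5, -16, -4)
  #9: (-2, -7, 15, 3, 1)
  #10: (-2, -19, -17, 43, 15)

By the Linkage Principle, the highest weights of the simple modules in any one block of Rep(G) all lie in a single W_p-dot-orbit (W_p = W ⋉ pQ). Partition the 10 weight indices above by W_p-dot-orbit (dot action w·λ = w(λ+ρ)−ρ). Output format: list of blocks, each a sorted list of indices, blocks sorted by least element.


Root system A_5: the 5×5 matrix C matches after relabeling.

W_23-reps of the 10 weights in Ā_23 (same 5-coord order as C):

  [1] (3, 1, 2, 10, 6)
  [2] (3, 1, 2, 10, 6)
  [3] (3, 1, 2, 10, 6)
  [4] (2, 2, 0, 12, 1)
  [5] (4, 10, 0, 6, 3)
  [6] (5, 8, 3, 3, 0)
  [7] (2, 2, 0, 12, 1)
  [8] (5, 8, 3, 3, 0)
  [9] (4, 2, 9, 1, 2)
  [10] (2, 2, 0, 12, 1)

Linkage partition of the 10 weights (5 classes, p=23):

[[1, 2, 3], [4, 7, 10], [5], [6, 8], [9]]


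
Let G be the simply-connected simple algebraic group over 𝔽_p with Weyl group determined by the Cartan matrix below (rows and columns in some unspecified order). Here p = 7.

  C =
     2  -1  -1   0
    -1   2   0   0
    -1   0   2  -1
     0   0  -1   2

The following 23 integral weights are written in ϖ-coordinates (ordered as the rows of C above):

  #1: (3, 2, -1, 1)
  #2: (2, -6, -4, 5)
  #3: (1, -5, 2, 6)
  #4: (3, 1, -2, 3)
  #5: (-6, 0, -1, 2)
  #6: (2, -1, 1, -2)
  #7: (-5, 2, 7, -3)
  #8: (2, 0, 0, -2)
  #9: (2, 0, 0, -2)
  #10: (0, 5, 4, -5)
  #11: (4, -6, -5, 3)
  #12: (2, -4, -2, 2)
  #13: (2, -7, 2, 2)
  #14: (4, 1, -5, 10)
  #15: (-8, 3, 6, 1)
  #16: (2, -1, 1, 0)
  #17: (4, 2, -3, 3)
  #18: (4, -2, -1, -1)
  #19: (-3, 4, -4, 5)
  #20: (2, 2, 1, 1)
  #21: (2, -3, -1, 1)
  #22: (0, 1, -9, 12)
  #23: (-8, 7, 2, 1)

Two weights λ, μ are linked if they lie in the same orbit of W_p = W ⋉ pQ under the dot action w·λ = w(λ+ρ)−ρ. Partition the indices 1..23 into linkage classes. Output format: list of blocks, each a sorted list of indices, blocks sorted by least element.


C ↔ A_4 under row/col permutation; |W(A_4)| = 120.

λ_j+ρ reflected into Ā_7 (⟨·,θ^∨⟩≤7); 4-tuples as given:

  λ_1+ρ ↦ (4, 1, 0, 0) · λ_2+ρ ↦ (3, 0, 2, 1) · λ_3+ρ ↦ (1, 2, 0, 2) · λ_4+ρ ↦ (3, 0, 1, 1) · λ_5+ρ ↦ (3, 0, 1, 1) · λ_6+ρ ↦ (3, 0, 1, 1) · λ_7+ρ ↦ (3, 0, 2, 1) · λ_8+ρ ↦ (3, 1, 0, 1) · λ_9+ρ ↦ (3, 1, 0, 1) · λ_10+ρ ↦ (1, 1, 0, 1) · λ_11+ρ ↦ (4, 1, 0, 0) · λ_12+ρ ↦ (1, 2, 0, 2) · λ_13+ρ ↦ (3, 1, 0, 1) · λ_14+ρ ↦ (4, 1, 0, 0) · λ_15+ρ ↦ (4, 1, 0, 0) · λ_16+ρ ↦ (3, 0, 2, 1) · λ_17+ρ ↦ (3, 0, 1, 1) · λ_18+ρ ↦ (4, 1, 0, 0) · λ_19+ρ ↦ (3, 0, 2, 1) · λ_20+ρ ↦ (3, 0, 1, 1) · λ_21+ρ ↦ (1, 2, 0, 2) · λ_22+ρ ↦ (1, 1, 0, 1) · λ_23+ρ ↦ (3, 0, 2, 1)

The 23 indices split into 6 linkage classes (same alcove rep ⇔ same W_7-dot-orbit):

[[1, 11, 14, 15, 18], [2, 7, 16, 19, 23], [3, 12, 21], [4, 5, 6, 17, 20], [8, 9, 13], [10, 22]]


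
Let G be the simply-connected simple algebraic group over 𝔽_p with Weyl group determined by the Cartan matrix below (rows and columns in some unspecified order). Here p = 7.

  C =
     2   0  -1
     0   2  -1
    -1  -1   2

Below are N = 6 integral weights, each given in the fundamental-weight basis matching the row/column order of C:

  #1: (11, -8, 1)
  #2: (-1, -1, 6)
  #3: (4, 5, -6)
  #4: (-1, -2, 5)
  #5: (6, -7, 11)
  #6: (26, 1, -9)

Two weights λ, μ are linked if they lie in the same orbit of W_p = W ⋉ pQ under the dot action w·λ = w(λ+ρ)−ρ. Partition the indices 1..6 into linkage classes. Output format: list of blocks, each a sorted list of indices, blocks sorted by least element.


A_3 Cartan matrix, 3 simple roots permuted; ρ=(1,1,1).

Each λ_j+ρ reduced to Ā_7; 3-tuples below use C's row order:

  [1] (0, 5, 0);  [2] (0, 0, 7);  [3] (0, 1, 5);  [4] (0, 1, 5);  [5] (0, 1, 5);  [6] (0, 1, 5)

3 distinct reps among the 6 weights ⇒ 3 W_7-linkage classes:

[[1], [2], [3, 4, 5, 6]]


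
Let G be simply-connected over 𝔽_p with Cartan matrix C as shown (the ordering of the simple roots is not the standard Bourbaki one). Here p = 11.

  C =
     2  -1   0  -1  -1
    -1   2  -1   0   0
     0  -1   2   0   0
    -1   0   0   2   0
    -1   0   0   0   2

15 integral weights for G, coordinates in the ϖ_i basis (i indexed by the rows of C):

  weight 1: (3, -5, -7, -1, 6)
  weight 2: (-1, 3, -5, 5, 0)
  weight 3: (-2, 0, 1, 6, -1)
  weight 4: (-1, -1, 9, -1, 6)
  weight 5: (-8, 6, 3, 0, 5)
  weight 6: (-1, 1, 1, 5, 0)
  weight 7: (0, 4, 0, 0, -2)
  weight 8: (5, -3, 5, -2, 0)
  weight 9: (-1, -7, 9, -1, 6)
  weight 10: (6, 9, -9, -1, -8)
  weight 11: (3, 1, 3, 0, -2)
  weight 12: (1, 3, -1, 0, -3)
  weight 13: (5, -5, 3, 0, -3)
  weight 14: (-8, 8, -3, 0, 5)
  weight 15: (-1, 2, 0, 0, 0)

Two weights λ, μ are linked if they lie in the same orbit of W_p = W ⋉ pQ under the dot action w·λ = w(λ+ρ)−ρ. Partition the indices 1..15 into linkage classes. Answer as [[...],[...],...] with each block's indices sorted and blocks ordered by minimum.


C ↔ D_5 under row/col permutation; |W(D_5)| = 1920.

Each λ_j+ρ reduced to Ā_11; 5-tuples below use C's row order:

    λ_1+ρ ↦ (0, 0, 4, 6, 1)
    λ_2+ρ ↦ (0, 0, 4, 6, 1)
    λ_3+ρ ↦ (0, 0, 2, 6, 1)
    λ_4+ρ ↦ (0, 0, 4, 6, 1)
    λ_5+ρ ↦ (0, 0, 4, 6, 1)
    λ_6+ρ ↦ (0, 0, 2, 6, 1)
    λ_7+ρ ↦ (0, 3, 1, 1, 1)
    λ_8+ρ ↦ (0, 3, 1, 1, 1)
    λ_9+ρ ↦ (0, 0, 4, 6, 1)
    λ_10+ρ ↦ (0, 0, 2, 6, 1)
    λ_11+ρ ↦ (0, 3, 1, 1, 1)
    λ_12+ρ ↦ (0, 4, 0, 1, 2)
    λ_13+ρ ↦ (0, 4, 0, 1, 2)
    λ_14+ρ ↦ (0, 0, 2, 6, 1)
    λ_15+ρ ↦ (0, 3, 1, 1, 1)

These 15 weights hit 4 W_11-dot-orbits; sizes (5, 4, 4, 2):

[[1, 2, 4, 5, 9], [3, 6, 10, 14], [7, 8, 11, 15], [12, 13]]
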